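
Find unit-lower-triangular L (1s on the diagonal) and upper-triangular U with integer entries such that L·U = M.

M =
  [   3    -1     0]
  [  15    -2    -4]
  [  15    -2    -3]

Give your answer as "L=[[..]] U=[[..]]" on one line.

  row1 -= 5·row0 → [0,3,-4]
  row2 -= 5·row0 → [0,3,-3]
  row2 -= 1·row1 → [0,0,1]

L=[[1,0,0],[5,1,0],[5,1,1]] U=[[3,-1,0],[0,3,-4],[0,0,1]]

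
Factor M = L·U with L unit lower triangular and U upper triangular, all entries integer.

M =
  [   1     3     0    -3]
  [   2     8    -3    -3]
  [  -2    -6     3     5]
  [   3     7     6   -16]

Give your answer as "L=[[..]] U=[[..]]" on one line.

L=[[1,0,0,0],[2,1,0,0],[-2,0,1,0],[3,-1,1,1]] U=[[1,3,0,-3],[0,2,-3,3],[0,0,3,-1],[0,0,0,-3]]

  row1 -= 2·row0 → [0,2,-3,3]
  row2 -= -2·row0 → [0,0,3,-1]
  row3 -= 3·row0 → [0,-2,6,-7]
  row2 -= 0·row1 → [0,0,3,-1]
  row3 -= -1·row1 → [0,0,3,-4]
  row3 -= 1·row2 → [0,0,0,-3]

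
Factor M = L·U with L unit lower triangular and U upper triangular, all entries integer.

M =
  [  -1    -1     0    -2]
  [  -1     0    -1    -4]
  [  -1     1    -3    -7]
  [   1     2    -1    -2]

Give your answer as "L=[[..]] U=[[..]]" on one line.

L=[[1,0,0,0],[1,1,0,0],[1,2,1,0],[-1,1,0,1]] U=[[-1,-1,0,-2],[0,1,-1,-2],[0,0,-1,-1],[0,0,0,-2]]

  R1 -= 1·R0 → [0,1,-1,-2]
  R2 -= 1·R0 → [0,2,-3,-5]
  R3 -= -1·R0 → [0,1,-1,-4]
  R2 -= 2·R1 → [0,0,-1,-1]
  R3 -= 1·R1 → [0,0,0,-2]
  R3 -= 0·R2 → [0,0,0,-2]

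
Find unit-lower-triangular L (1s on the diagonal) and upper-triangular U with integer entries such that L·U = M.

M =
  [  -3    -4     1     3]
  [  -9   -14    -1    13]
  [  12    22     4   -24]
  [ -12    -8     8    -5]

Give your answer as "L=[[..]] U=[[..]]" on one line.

L=[[1,0,0,0],[3,1,0,0],[-4,-3,1,0],[4,-4,3,1]] U=[[-3,-4,1,3],[0,-2,-4,4],[0,0,-4,0],[0,0,0,-1]]

  row1 -= 3·row0 → [0,-2,-4,4]
  row2 -= -4·row0 → [0,6,8,-12]
  row3 -= 4·row0 → [0,8,4,-17]
  row2 -= -3·row1 → [0,0,-4,0]
  row3 -= -4·row1 → [0,0,-12,-1]
  row3 -= 3·row2 → [0,0,0,-1]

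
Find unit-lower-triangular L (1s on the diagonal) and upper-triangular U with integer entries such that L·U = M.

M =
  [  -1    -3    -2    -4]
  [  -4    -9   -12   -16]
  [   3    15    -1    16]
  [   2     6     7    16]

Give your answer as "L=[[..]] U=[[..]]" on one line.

L=[[1,0,0,0],[4,1,0,0],[-3,2,1,0],[-2,0,3,1]] U=[[-1,-3,-2,-4],[0,3,-4,0],[0,0,1,4],[0,0,0,-4]]

  r1 -= 4·r0 → [0,3,-4,0]
  r2 -= -3·r0 → [0,6,-7,4]
  r3 -= -2·r0 → [0,0,3,8]
  r2 -= 2·r1 → [0,0,1,4]
  r3 -= 0·r1 → [0,0,3,8]
  r3 -= 3·r2 → [0,0,0,-4]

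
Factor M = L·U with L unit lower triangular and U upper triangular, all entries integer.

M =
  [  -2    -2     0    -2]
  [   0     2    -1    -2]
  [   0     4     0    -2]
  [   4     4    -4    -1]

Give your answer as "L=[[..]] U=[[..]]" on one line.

  R1 -= 0·R0 → [0,2,-1,-2]
  R2 -= 0·R0 → [0,4,0,-2]
  R3 -= -2·R0 → [0,0,-4,-5]
  R2 -= 2·R1 → [0,0,2,2]
  R3 -= 0·R1 → [0,0,-4,-5]
  R3 -= -2·R2 → [0,0,0,-1]

L=[[1,0,0,0],[0,1,0,0],[0,2,1,0],[-2,0,-2,1]] U=[[-2,-2,0,-2],[0,2,-1,-2],[0,0,2,2],[0,0,0,-1]]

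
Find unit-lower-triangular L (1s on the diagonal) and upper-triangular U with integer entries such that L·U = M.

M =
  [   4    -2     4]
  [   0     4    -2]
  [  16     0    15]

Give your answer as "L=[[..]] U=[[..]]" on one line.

L=[[1,0,0],[0,1,0],[4,2,1]] U=[[4,-2,4],[0,4,-2],[0,0,3]]

  R1 -= 0·R0 → [0,4,-2]
  R2 -= 4·R0 → [0,8,-1]
  R2 -= 2·R1 → [0,0,3]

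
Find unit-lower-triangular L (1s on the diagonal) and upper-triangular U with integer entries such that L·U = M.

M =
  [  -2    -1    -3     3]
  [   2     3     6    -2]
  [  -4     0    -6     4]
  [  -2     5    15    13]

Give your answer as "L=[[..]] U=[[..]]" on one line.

L=[[1,0,0,0],[-1,1,0,0],[2,1,1,0],[1,3,-3,1]] U=[[-2,-1,-3,3],[0,2,3,1],[0,0,-3,-3],[0,0,0,-2]]

  row1 -= -1·row0 → [0,2,3,1]
  row2 -= 2·row0 → [0,2,0,-2]
  row3 -= 1·row0 → [0,6,18,10]
  row2 -= 1·row1 → [0,0,-3,-3]
  row3 -= 3·row1 → [0,0,9,7]
  row3 -= -3·row2 → [0,0,0,-2]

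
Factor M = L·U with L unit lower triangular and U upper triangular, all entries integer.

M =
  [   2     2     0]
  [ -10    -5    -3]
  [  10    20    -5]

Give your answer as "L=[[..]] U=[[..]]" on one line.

  r1 -= -5·r0 → [0,5,-3]
  r2 -= 5·r0 → [0,10,-5]
  r2 -= 2·r1 → [0,0,1]

L=[[1,0,0],[-5,1,0],[5,2,1]] U=[[2,2,0],[0,5,-3],[0,0,1]]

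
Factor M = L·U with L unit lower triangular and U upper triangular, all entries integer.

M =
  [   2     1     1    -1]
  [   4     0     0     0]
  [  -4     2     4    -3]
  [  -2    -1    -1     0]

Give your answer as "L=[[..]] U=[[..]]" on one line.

L=[[1,0,0,0],[2,1,0,0],[-2,-2,1,0],[-1,0,0,1]] U=[[2,1,1,-1],[0,-2,-2,2],[0,0,2,-1],[0,0,0,-1]]

  R1 -= 2·R0 → [0,-2,-2,2]
  R2 -= -2·R0 → [0,4,6,-5]
  R3 -= -1·R0 → [0,0,0,-1]
  R2 -= -2·R1 → [0,0,2,-1]
  R3 -= 0·R1 → [0,0,0,-1]
  R3 -= 0·R2 → [0,0,0,-1]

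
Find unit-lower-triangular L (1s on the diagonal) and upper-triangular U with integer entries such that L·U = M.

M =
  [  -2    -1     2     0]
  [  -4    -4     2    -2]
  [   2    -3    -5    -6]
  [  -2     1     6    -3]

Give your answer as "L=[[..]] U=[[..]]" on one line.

L=[[1,0,0,0],[2,1,0,0],[-1,2,1,0],[1,-1,2,1]] U=[[-2,-1,2,0],[0,-2,-2,-2],[0,0,1,-2],[0,0,0,-1]]

  r1 -= 2·r0 → [0,-2,-2,-2]
  r2 -= -1·r0 → [0,-4,-3,-6]
  r3 -= 1·r0 → [0,2,4,-3]
  r2 -= 2·r1 → [0,0,1,-2]
  r3 -= -1·r1 → [0,0,2,-5]
  r3 -= 2·r2 → [0,0,0,-1]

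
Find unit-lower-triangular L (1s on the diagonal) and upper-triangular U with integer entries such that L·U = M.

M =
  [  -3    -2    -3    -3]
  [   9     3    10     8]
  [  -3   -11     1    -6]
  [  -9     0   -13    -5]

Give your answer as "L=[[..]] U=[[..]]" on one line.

L=[[1,0,0,0],[-3,1,0,0],[1,3,1,0],[3,-2,-2,1]] U=[[-3,-2,-3,-3],[0,-3,1,-1],[0,0,1,0],[0,0,0,2]]

  r1 -= -3·r0 → [0,-3,1,-1]
  r2 -= 1·r0 → [0,-9,4,-3]
  r3 -= 3·r0 → [0,6,-4,4]
  r2 -= 3·r1 → [0,0,1,0]
  r3 -= -2·r1 → [0,0,-2,2]
  r3 -= -2·r2 → [0,0,0,2]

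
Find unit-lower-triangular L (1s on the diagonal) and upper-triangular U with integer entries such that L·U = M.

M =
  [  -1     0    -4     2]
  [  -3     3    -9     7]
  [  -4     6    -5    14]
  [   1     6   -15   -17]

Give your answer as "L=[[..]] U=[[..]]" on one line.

L=[[1,0,0,0],[3,1,0,0],[4,2,1,0],[-1,2,-5,1]] U=[[-1,0,-4,2],[0,3,3,1],[0,0,5,4],[0,0,0,3]]

  row1 -= 3·row0 → [0,3,3,1]
  row2 -= 4·row0 → [0,6,11,6]
  row3 -= -1·row0 → [0,6,-19,-15]
  row2 -= 2·row1 → [0,0,5,4]
  row3 -= 2·row1 → [0,0,-25,-17]
  row3 -= -5·row2 → [0,0,0,3]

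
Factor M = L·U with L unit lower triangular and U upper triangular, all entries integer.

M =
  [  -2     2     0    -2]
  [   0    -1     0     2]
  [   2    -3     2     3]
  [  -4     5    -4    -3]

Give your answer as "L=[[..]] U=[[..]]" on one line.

L=[[1,0,0,0],[0,1,0,0],[-1,1,1,0],[2,-1,-2,1]] U=[[-2,2,0,-2],[0,-1,0,2],[0,0,2,-1],[0,0,0,1]]

  R1 -= 0·R0 → [0,-1,0,2]
  R2 -= -1·R0 → [0,-1,2,1]
  R3 -= 2·R0 → [0,1,-4,1]
  R2 -= 1·R1 → [0,0,2,-1]
  R3 -= -1·R1 → [0,0,-4,3]
  R3 -= -2·R2 → [0,0,0,1]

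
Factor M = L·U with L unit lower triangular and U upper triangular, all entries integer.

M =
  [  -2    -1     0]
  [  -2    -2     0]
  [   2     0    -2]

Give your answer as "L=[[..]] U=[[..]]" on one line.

  row1 -= 1·row0 → [0,-1,0]
  row2 -= -1·row0 → [0,-1,-2]
  row2 -= 1·row1 → [0,0,-2]

L=[[1,0,0],[1,1,0],[-1,1,1]] U=[[-2,-1,0],[0,-1,0],[0,0,-2]]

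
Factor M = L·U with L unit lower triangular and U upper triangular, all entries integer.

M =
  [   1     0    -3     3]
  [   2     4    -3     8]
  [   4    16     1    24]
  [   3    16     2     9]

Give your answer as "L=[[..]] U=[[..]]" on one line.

  row1 -= 2·row0 → [0,4,3,2]
  row2 -= 4·row0 → [0,16,13,12]
  row3 -= 3·row0 → [0,16,11,0]
  row2 -= 4·row1 → [0,0,1,4]
  row3 -= 4·row1 → [0,0,-1,-8]
  row3 -= -1·row2 → [0,0,0,-4]

L=[[1,0,0,0],[2,1,0,0],[4,4,1,0],[3,4,-1,1]] U=[[1,0,-3,3],[0,4,3,2],[0,0,1,4],[0,0,0,-4]]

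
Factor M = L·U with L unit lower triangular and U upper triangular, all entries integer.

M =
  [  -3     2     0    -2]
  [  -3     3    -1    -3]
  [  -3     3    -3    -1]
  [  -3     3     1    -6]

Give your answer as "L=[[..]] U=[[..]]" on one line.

L=[[1,0,0,0],[1,1,0,0],[1,1,1,0],[1,1,-1,1]] U=[[-3,2,0,-2],[0,1,-1,-1],[0,0,-2,2],[0,0,0,-1]]

  row1 -= 1·row0 → [0,1,-1,-1]
  row2 -= 1·row0 → [0,1,-3,1]
  row3 -= 1·row0 → [0,1,1,-4]
  row2 -= 1·row1 → [0,0,-2,2]
  row3 -= 1·row1 → [0,0,2,-3]
  row3 -= -1·row2 → [0,0,0,-1]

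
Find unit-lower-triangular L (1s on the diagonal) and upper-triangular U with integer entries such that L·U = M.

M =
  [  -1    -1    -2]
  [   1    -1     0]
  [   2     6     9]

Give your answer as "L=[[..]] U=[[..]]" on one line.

L=[[1,0,0],[-1,1,0],[-2,-2,1]] U=[[-1,-1,-2],[0,-2,-2],[0,0,1]]

  row1 -= -1·row0 → [0,-2,-2]
  row2 -= -2·row0 → [0,4,5]
  row2 -= -2·row1 → [0,0,1]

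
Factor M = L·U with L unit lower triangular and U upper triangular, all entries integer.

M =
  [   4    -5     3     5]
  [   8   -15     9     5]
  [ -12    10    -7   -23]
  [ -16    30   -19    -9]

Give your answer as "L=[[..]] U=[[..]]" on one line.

  row1 -= 2·row0 → [0,-5,3,-5]
  row2 -= -3·row0 → [0,-5,2,-8]
  row3 -= -4·row0 → [0,10,-7,11]
  row2 -= 1·row1 → [0,0,-1,-3]
  row3 -= -2·row1 → [0,0,-1,1]
  row3 -= 1·row2 → [0,0,0,4]

L=[[1,0,0,0],[2,1,0,0],[-3,1,1,0],[-4,-2,1,1]] U=[[4,-5,3,5],[0,-5,3,-5],[0,0,-1,-3],[0,0,0,4]]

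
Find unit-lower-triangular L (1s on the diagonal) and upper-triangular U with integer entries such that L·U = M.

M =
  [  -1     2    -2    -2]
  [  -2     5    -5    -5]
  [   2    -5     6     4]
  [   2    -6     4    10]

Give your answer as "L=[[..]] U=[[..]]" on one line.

L=[[1,0,0,0],[2,1,0,0],[-2,-1,1,0],[-2,-2,-2,1]] U=[[-1,2,-2,-2],[0,1,-1,-1],[0,0,1,-1],[0,0,0,2]]

  R1 -= 2·R0 → [0,1,-1,-1]
  R2 -= -2·R0 → [0,-1,2,0]
  R3 -= -2·R0 → [0,-2,0,6]
  R2 -= -1·R1 → [0,0,1,-1]
  R3 -= -2·R1 → [0,0,-2,4]
  R3 -= -2·R2 → [0,0,0,2]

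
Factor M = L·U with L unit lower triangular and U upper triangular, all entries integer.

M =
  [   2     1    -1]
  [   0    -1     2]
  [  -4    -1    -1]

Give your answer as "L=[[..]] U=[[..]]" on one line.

L=[[1,0,0],[0,1,0],[-2,-1,1]] U=[[2,1,-1],[0,-1,2],[0,0,-1]]

  row1 -= 0·row0 → [0,-1,2]
  row2 -= -2·row0 → [0,1,-3]
  row2 -= -1·row1 → [0,0,-1]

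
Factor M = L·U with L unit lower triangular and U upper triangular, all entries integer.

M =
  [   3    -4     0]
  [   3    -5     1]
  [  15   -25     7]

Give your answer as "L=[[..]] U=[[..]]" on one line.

  r1 -= 1·r0 → [0,-1,1]
  r2 -= 5·r0 → [0,-5,7]
  r2 -= 5·r1 → [0,0,2]

L=[[1,0,0],[1,1,0],[5,5,1]] U=[[3,-4,0],[0,-1,1],[0,0,2]]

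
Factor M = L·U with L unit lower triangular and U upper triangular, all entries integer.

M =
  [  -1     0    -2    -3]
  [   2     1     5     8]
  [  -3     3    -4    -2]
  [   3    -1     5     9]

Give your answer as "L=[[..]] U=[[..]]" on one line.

  R1 -= -2·R0 → [0,1,1,2]
  R2 -= 3·R0 → [0,3,2,7]
  R3 -= -3·R0 → [0,-1,-1,0]
  R2 -= 3·R1 → [0,0,-1,1]
  R3 -= -1·R1 → [0,0,0,2]
  R3 -= 0·R2 → [0,0,0,2]

L=[[1,0,0,0],[-2,1,0,0],[3,3,1,0],[-3,-1,0,1]] U=[[-1,0,-2,-3],[0,1,1,2],[0,0,-1,1],[0,0,0,2]]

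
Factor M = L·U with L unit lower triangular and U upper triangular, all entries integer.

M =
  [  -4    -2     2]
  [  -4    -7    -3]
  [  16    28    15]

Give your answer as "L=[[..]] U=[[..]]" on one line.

L=[[1,0,0],[1,1,0],[-4,-4,1]] U=[[-4,-2,2],[0,-5,-5],[0,0,3]]

  R1 -= 1·R0 → [0,-5,-5]
  R2 -= -4·R0 → [0,20,23]
  R2 -= -4·R1 → [0,0,3]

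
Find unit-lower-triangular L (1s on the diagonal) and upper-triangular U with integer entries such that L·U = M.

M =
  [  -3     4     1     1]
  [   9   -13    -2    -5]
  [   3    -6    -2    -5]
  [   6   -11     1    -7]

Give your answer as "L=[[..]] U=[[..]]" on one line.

L=[[1,0,0,0],[-3,1,0,0],[-1,2,1,0],[-2,3,0,1]] U=[[-3,4,1,1],[0,-1,1,-2],[0,0,-3,0],[0,0,0,1]]

  row1 -= -3·row0 → [0,-1,1,-2]
  row2 -= -1·row0 → [0,-2,-1,-4]
  row3 -= -2·row0 → [0,-3,3,-5]
  row2 -= 2·row1 → [0,0,-3,0]
  row3 -= 3·row1 → [0,0,0,1]
  row3 -= 0·row2 → [0,0,0,1]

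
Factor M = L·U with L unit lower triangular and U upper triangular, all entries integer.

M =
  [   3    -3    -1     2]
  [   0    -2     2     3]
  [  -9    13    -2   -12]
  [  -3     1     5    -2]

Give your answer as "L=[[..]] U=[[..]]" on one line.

  row1 -= 0·row0 → [0,-2,2,3]
  row2 -= -3·row0 → [0,4,-5,-6]
  row3 -= -1·row0 → [0,-2,4,0]
  row2 -= -2·row1 → [0,0,-1,0]
  row3 -= 1·row1 → [0,0,2,-3]
  row3 -= -2·row2 → [0,0,0,-3]

L=[[1,0,0,0],[0,1,0,0],[-3,-2,1,0],[-1,1,-2,1]] U=[[3,-3,-1,2],[0,-2,2,3],[0,0,-1,0],[0,0,0,-3]]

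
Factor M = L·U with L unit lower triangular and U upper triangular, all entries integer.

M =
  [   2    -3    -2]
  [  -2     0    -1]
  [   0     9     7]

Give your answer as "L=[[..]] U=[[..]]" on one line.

L=[[1,0,0],[-1,1,0],[0,-3,1]] U=[[2,-3,-2],[0,-3,-3],[0,0,-2]]

  R1 -= -1·R0 → [0,-3,-3]
  R2 -= 0·R0 → [0,9,7]
  R2 -= -3·R1 → [0,0,-2]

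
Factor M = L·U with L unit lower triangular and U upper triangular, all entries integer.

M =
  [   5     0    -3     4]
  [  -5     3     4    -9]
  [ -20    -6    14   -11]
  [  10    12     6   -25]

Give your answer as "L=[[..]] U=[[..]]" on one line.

L=[[1,0,0,0],[-1,1,0,0],[-4,-2,1,0],[2,4,2,1]] U=[[5,0,-3,4],[0,3,1,-5],[0,0,4,-5],[0,0,0,-3]]

  R1 -= -1·R0 → [0,3,1,-5]
  R2 -= -4·R0 → [0,-6,2,5]
  R3 -= 2·R0 → [0,12,12,-33]
  R2 -= -2·R1 → [0,0,4,-5]
  R3 -= 4·R1 → [0,0,8,-13]
  R3 -= 2·R2 → [0,0,0,-3]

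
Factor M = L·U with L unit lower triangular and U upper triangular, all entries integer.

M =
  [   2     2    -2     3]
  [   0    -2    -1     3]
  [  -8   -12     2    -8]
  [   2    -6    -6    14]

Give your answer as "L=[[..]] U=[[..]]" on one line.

  R1 -= 0·R0 → [0,-2,-1,3]
  R2 -= -4·R0 → [0,-4,-6,4]
  R3 -= 1·R0 → [0,-8,-4,11]
  R2 -= 2·R1 → [0,0,-4,-2]
  R3 -= 4·R1 → [0,0,0,-1]
  R3 -= 0·R2 → [0,0,0,-1]

L=[[1,0,0,0],[0,1,0,0],[-4,2,1,0],[1,4,0,1]] U=[[2,2,-2,3],[0,-2,-1,3],[0,0,-4,-2],[0,0,0,-1]]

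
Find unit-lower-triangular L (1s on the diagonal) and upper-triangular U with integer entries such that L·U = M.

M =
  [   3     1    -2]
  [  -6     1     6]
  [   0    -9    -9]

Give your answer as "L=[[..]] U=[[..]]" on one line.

L=[[1,0,0],[-2,1,0],[0,-3,1]] U=[[3,1,-2],[0,3,2],[0,0,-3]]

  row1 -= -2·row0 → [0,3,2]
  row2 -= 0·row0 → [0,-9,-9]
  row2 -= -3·row1 → [0,0,-3]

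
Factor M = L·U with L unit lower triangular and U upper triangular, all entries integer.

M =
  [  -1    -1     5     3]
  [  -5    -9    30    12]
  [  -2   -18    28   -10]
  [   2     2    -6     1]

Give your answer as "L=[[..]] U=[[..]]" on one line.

L=[[1,0,0,0],[5,1,0,0],[2,4,1,0],[-2,0,-2,1]] U=[[-1,-1,5,3],[0,-4,5,-3],[0,0,-2,-4],[0,0,0,-1]]

  r1 -= 5·r0 → [0,-4,5,-3]
  r2 -= 2·r0 → [0,-16,18,-16]
  r3 -= -2·r0 → [0,0,4,7]
  r2 -= 4·r1 → [0,0,-2,-4]
  r3 -= 0·r1 → [0,0,4,7]
  r3 -= -2·r2 → [0,0,0,-1]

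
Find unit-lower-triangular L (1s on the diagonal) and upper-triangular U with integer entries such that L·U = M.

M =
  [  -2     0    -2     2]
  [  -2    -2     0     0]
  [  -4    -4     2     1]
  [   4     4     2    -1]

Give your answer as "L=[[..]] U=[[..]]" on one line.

L=[[1,0,0,0],[1,1,0,0],[2,2,1,0],[-2,-2,1,1]] U=[[-2,0,-2,2],[0,-2,2,-2],[0,0,2,1],[0,0,0,-2]]

  row1 -= 1·row0 → [0,-2,2,-2]
  row2 -= 2·row0 → [0,-4,6,-3]
  row3 -= -2·row0 → [0,4,-2,3]
  row2 -= 2·row1 → [0,0,2,1]
  row3 -= -2·row1 → [0,0,2,-1]
  row3 -= 1·row2 → [0,0,0,-2]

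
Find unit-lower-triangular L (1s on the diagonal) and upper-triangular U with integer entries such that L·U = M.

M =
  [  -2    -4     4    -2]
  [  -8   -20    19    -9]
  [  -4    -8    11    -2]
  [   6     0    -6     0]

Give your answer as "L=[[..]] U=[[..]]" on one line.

  R1 -= 4·R0 → [0,-4,3,-1]
  R2 -= 2·R0 → [0,0,3,2]
  R3 -= -3·R0 → [0,-12,6,-6]
  R2 -= 0·R1 → [0,0,3,2]
  R3 -= 3·R1 → [0,0,-3,-3]
  R3 -= -1·R2 → [0,0,0,-1]

L=[[1,0,0,0],[4,1,0,0],[2,0,1,0],[-3,3,-1,1]] U=[[-2,-4,4,-2],[0,-4,3,-1],[0,0,3,2],[0,0,0,-1]]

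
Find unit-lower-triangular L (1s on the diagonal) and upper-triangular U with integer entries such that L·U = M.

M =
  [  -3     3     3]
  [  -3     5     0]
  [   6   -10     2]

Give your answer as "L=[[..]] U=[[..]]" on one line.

  R1 -= 1·R0 → [0,2,-3]
  R2 -= -2·R0 → [0,-4,8]
  R2 -= -2·R1 → [0,0,2]

L=[[1,0,0],[1,1,0],[-2,-2,1]] U=[[-3,3,3],[0,2,-3],[0,0,2]]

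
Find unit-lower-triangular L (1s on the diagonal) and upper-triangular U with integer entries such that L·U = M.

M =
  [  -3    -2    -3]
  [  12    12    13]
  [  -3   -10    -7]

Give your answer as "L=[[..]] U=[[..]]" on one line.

L=[[1,0,0],[-4,1,0],[1,-2,1]] U=[[-3,-2,-3],[0,4,1],[0,0,-2]]

  r1 -= -4·r0 → [0,4,1]
  r2 -= 1·r0 → [0,-8,-4]
  r2 -= -2·r1 → [0,0,-2]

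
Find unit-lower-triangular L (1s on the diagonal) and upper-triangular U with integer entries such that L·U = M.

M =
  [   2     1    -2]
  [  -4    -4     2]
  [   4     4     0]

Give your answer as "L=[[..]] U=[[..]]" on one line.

  row1 -= -2·row0 → [0,-2,-2]
  row2 -= 2·row0 → [0,2,4]
  row2 -= -1·row1 → [0,0,2]

L=[[1,0,0],[-2,1,0],[2,-1,1]] U=[[2,1,-2],[0,-2,-2],[0,0,2]]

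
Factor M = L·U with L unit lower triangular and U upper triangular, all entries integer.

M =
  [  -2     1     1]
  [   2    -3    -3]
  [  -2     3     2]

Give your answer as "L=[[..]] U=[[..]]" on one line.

  row1 -= -1·row0 → [0,-2,-2]
  row2 -= 1·row0 → [0,2,1]
  row2 -= -1·row1 → [0,0,-1]

L=[[1,0,0],[-1,1,0],[1,-1,1]] U=[[-2,1,1],[0,-2,-2],[0,0,-1]]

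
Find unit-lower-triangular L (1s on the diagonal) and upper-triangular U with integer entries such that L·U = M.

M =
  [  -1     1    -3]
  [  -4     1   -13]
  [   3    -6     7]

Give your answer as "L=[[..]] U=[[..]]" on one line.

  R1 -= 4·R0 → [0,-3,-1]
  R2 -= -3·R0 → [0,-3,-2]
  R2 -= 1·R1 → [0,0,-1]

L=[[1,0,0],[4,1,0],[-3,1,1]] U=[[-1,1,-3],[0,-3,-1],[0,0,-1]]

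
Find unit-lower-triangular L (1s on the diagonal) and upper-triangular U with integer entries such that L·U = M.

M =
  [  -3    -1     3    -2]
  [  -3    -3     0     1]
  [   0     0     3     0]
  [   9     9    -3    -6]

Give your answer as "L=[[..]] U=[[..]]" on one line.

  R1 -= 1·R0 → [0,-2,-3,3]
  R2 -= 0·R0 → [0,0,3,0]
  R3 -= -3·R0 → [0,6,6,-12]
  R2 -= 0·R1 → [0,0,3,0]
  R3 -= -3·R1 → [0,0,-3,-3]
  R3 -= -1·R2 → [0,0,0,-3]

L=[[1,0,0,0],[1,1,0,0],[0,0,1,0],[-3,-3,-1,1]] U=[[-3,-1,3,-2],[0,-2,-3,3],[0,0,3,0],[0,0,0,-3]]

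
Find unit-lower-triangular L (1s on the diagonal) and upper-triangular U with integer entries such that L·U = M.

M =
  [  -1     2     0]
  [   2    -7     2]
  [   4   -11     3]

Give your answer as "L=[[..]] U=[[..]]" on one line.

  row1 -= -2·row0 → [0,-3,2]
  row2 -= -4·row0 → [0,-3,3]
  row2 -= 1·row1 → [0,0,1]

L=[[1,0,0],[-2,1,0],[-4,1,1]] U=[[-1,2,0],[0,-3,2],[0,0,1]]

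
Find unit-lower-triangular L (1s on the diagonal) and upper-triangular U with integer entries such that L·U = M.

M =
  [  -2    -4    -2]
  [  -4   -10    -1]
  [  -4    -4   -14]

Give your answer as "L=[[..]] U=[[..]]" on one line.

  R1 -= 2·R0 → [0,-2,3]
  R2 -= 2·R0 → [0,4,-10]
  R2 -= -2·R1 → [0,0,-4]

L=[[1,0,0],[2,1,0],[2,-2,1]] U=[[-2,-4,-2],[0,-2,3],[0,0,-4]]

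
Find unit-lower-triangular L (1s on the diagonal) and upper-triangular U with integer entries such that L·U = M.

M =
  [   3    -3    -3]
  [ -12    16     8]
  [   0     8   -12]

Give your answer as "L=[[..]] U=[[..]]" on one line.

  R1 -= -4·R0 → [0,4,-4]
  R2 -= 0·R0 → [0,8,-12]
  R2 -= 2·R1 → [0,0,-4]

L=[[1,0,0],[-4,1,0],[0,2,1]] U=[[3,-3,-3],[0,4,-4],[0,0,-4]]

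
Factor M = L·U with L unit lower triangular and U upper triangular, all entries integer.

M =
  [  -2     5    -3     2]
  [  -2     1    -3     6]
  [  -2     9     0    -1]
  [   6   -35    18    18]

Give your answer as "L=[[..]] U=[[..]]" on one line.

L=[[1,0,0,0],[1,1,0,0],[1,-1,1,0],[-3,5,3,1]] U=[[-2,5,-3,2],[0,-4,0,4],[0,0,3,1],[0,0,0,1]]

  r1 -= 1·r0 → [0,-4,0,4]
  r2 -= 1·r0 → [0,4,3,-3]
  r3 -= -3·r0 → [0,-20,9,24]
  r2 -= -1·r1 → [0,0,3,1]
  r3 -= 5·r1 → [0,0,9,4]
  r3 -= 3·r2 → [0,0,0,1]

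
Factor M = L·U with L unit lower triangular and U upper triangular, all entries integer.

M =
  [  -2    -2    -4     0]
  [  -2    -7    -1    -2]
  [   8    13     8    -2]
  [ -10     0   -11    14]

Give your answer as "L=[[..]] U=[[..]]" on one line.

  row1 -= 1·row0 → [0,-5,3,-2]
  row2 -= -4·row0 → [0,5,-8,-2]
  row3 -= 5·row0 → [0,10,9,14]
  row2 -= -1·row1 → [0,0,-5,-4]
  row3 -= -2·row1 → [0,0,15,10]
  row3 -= -3·row2 → [0,0,0,-2]

L=[[1,0,0,0],[1,1,0,0],[-4,-1,1,0],[5,-2,-3,1]] U=[[-2,-2,-4,0],[0,-5,3,-2],[0,0,-5,-4],[0,0,0,-2]]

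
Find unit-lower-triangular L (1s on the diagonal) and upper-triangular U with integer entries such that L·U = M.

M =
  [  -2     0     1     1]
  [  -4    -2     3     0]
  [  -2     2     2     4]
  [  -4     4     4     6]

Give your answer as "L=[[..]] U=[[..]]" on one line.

  R1 -= 2·R0 → [0,-2,1,-2]
  R2 -= 1·R0 → [0,2,1,3]
  R3 -= 2·R0 → [0,4,2,4]
  R2 -= -1·R1 → [0,0,2,1]
  R3 -= -2·R1 → [0,0,4,0]
  R3 -= 2·R2 → [0,0,0,-2]

L=[[1,0,0,0],[2,1,0,0],[1,-1,1,0],[2,-2,2,1]] U=[[-2,0,1,1],[0,-2,1,-2],[0,0,2,1],[0,0,0,-2]]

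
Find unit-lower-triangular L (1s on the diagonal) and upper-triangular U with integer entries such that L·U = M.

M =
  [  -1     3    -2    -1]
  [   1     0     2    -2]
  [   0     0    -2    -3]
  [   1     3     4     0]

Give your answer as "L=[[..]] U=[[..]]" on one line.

  R1 -= -1·R0 → [0,3,0,-3]
  R2 -= 0·R0 → [0,0,-2,-3]
  R3 -= -1·R0 → [0,6,2,-1]
  R2 -= 0·R1 → [0,0,-2,-3]
  R3 -= 2·R1 → [0,0,2,5]
  R3 -= -1·R2 → [0,0,0,2]

L=[[1,0,0,0],[-1,1,0,0],[0,0,1,0],[-1,2,-1,1]] U=[[-1,3,-2,-1],[0,3,0,-3],[0,0,-2,-3],[0,0,0,2]]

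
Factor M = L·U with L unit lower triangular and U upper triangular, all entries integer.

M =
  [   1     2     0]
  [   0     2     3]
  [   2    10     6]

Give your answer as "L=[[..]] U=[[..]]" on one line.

  row1 -= 0·row0 → [0,2,3]
  row2 -= 2·row0 → [0,6,6]
  row2 -= 3·row1 → [0,0,-3]

L=[[1,0,0],[0,1,0],[2,3,1]] U=[[1,2,0],[0,2,3],[0,0,-3]]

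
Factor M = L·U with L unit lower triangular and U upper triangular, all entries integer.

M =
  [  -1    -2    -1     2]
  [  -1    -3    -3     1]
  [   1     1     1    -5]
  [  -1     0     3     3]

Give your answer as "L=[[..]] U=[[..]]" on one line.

  R1 -= 1·R0 → [0,-1,-2,-1]
  R2 -= -1·R0 → [0,-1,0,-3]
  R3 -= 1·R0 → [0,2,4,1]
  R2 -= 1·R1 → [0,0,2,-2]
  R3 -= -2·R1 → [0,0,0,-1]
  R3 -= 0·R2 → [0,0,0,-1]

L=[[1,0,0,0],[1,1,0,0],[-1,1,1,0],[1,-2,0,1]] U=[[-1,-2,-1,2],[0,-1,-2,-1],[0,0,2,-2],[0,0,0,-1]]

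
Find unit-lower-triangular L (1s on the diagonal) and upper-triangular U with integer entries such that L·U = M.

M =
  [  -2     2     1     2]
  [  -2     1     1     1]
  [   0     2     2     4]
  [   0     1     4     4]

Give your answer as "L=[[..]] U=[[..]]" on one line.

  r1 -= 1·r0 → [0,-1,0,-1]
  r2 -= 0·r0 → [0,2,2,4]
  r3 -= 0·r0 → [0,1,4,4]
  r2 -= -2·r1 → [0,0,2,2]
  r3 -= -1·r1 → [0,0,4,3]
  r3 -= 2·r2 → [0,0,0,-1]

L=[[1,0,0,0],[1,1,0,0],[0,-2,1,0],[0,-1,2,1]] U=[[-2,2,1,2],[0,-1,0,-1],[0,0,2,2],[0,0,0,-1]]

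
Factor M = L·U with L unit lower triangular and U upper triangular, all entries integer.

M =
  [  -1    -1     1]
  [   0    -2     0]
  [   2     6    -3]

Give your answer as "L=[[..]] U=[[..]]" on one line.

  R1 -= 0·R0 → [0,-2,0]
  R2 -= -2·R0 → [0,4,-1]
  R2 -= -2·R1 → [0,0,-1]

L=[[1,0,0],[0,1,0],[-2,-2,1]] U=[[-1,-1,1],[0,-2,0],[0,0,-1]]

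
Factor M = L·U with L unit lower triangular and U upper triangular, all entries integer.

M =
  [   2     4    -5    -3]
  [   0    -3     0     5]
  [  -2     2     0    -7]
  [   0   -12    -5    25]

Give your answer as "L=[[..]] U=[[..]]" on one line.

L=[[1,0,0,0],[0,1,0,0],[-1,-2,1,0],[0,4,1,1]] U=[[2,4,-5,-3],[0,-3,0,5],[0,0,-5,0],[0,0,0,5]]

  row1 -= 0·row0 → [0,-3,0,5]
  row2 -= -1·row0 → [0,6,-5,-10]
  row3 -= 0·row0 → [0,-12,-5,25]
  row2 -= -2·row1 → [0,0,-5,0]
  row3 -= 4·row1 → [0,0,-5,5]
  row3 -= 1·row2 → [0,0,0,5]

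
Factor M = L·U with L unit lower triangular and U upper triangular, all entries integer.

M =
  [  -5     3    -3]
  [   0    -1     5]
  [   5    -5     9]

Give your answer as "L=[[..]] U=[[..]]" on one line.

  R1 -= 0·R0 → [0,-1,5]
  R2 -= -1·R0 → [0,-2,6]
  R2 -= 2·R1 → [0,0,-4]

L=[[1,0,0],[0,1,0],[-1,2,1]] U=[[-5,3,-3],[0,-1,5],[0,0,-4]]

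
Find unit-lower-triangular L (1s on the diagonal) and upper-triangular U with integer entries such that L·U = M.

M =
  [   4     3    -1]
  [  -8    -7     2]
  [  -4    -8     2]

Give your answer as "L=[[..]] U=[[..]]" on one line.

  r1 -= -2·r0 → [0,-1,0]
  r2 -= -1·r0 → [0,-5,1]
  r2 -= 5·r1 → [0,0,1]

L=[[1,0,0],[-2,1,0],[-1,5,1]] U=[[4,3,-1],[0,-1,0],[0,0,1]]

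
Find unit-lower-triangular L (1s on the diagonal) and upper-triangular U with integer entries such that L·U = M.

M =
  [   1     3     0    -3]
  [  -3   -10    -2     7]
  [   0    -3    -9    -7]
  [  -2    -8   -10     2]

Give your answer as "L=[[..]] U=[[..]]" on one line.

  r1 -= -3·r0 → [0,-1,-2,-2]
  r2 -= 0·r0 → [0,-3,-9,-7]
  r3 -= -2·r0 → [0,-2,-10,-4]
  r2 -= 3·r1 → [0,0,-3,-1]
  r3 -= 2·r1 → [0,0,-6,0]
  r3 -= 2·r2 → [0,0,0,2]

L=[[1,0,0,0],[-3,1,0,0],[0,3,1,0],[-2,2,2,1]] U=[[1,3,0,-3],[0,-1,-2,-2],[0,0,-3,-1],[0,0,0,2]]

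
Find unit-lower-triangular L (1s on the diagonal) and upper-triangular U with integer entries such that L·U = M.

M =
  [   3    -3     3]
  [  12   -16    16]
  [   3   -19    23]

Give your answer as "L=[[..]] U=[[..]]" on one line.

L=[[1,0,0],[4,1,0],[1,4,1]] U=[[3,-3,3],[0,-4,4],[0,0,4]]

  r1 -= 4·r0 → [0,-4,4]
  r2 -= 1·r0 → [0,-16,20]
  r2 -= 4·r1 → [0,0,4]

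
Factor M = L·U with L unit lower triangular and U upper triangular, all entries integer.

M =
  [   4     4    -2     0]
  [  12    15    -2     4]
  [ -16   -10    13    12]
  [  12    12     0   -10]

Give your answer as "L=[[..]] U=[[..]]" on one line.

  row1 -= 3·row0 → [0,3,4,4]
  row2 -= -4·row0 → [0,6,5,12]
  row3 -= 3·row0 → [0,0,6,-10]
  row2 -= 2·row1 → [0,0,-3,4]
  row3 -= 0·row1 → [0,0,6,-10]
  row3 -= -2·row2 → [0,0,0,-2]

L=[[1,0,0,0],[3,1,0,0],[-4,2,1,0],[3,0,-2,1]] U=[[4,4,-2,0],[0,3,4,4],[0,0,-3,4],[0,0,0,-2]]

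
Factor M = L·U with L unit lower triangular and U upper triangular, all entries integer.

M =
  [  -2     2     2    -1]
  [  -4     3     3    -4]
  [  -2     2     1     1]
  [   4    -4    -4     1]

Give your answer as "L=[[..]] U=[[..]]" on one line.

L=[[1,0,0,0],[2,1,0,0],[1,0,1,0],[-2,0,0,1]] U=[[-2,2,2,-1],[0,-1,-1,-2],[0,0,-1,2],[0,0,0,-1]]

  row1 -= 2·row0 → [0,-1,-1,-2]
  row2 -= 1·row0 → [0,0,-1,2]
  row3 -= -2·row0 → [0,0,0,-1]
  row2 -= 0·row1 → [0,0,-1,2]
  row3 -= 0·row1 → [0,0,0,-1]
  row3 -= 0·row2 → [0,0,0,-1]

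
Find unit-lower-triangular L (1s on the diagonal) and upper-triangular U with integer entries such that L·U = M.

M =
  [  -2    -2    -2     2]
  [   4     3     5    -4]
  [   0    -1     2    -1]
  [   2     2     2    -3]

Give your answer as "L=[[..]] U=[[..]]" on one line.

L=[[1,0,0,0],[-2,1,0,0],[0,1,1,0],[-1,0,0,1]] U=[[-2,-2,-2,2],[0,-1,1,0],[0,0,1,-1],[0,0,0,-1]]

  R1 -= -2·R0 → [0,-1,1,0]
  R2 -= 0·R0 → [0,-1,2,-1]
  R3 -= -1·R0 → [0,0,0,-1]
  R2 -= 1·R1 → [0,0,1,-1]
  R3 -= 0·R1 → [0,0,0,-1]
  R3 -= 0·R2 → [0,0,0,-1]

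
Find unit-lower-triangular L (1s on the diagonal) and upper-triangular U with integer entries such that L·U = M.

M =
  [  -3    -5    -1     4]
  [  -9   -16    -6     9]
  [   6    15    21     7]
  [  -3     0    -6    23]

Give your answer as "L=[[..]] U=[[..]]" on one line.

  row1 -= 3·row0 → [0,-1,-3,-3]
  row2 -= -2·row0 → [0,5,19,15]
  row3 -= 1·row0 → [0,5,-5,19]
  row2 -= -5·row1 → [0,0,4,0]
  row3 -= -5·row1 → [0,0,-20,4]
  row3 -= -5·row2 → [0,0,0,4]

L=[[1,0,0,0],[3,1,0,0],[-2,-5,1,0],[1,-5,-5,1]] U=[[-3,-5,-1,4],[0,-1,-3,-3],[0,0,4,0],[0,0,0,4]]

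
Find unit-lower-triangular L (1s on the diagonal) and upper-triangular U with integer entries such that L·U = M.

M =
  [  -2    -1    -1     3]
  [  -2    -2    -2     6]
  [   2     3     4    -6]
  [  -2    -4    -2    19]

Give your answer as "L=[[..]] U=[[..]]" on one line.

L=[[1,0,0,0],[1,1,0,0],[-1,-2,1,0],[1,3,2,1]] U=[[-2,-1,-1,3],[0,-1,-1,3],[0,0,1,3],[0,0,0,1]]

  r1 -= 1·r0 → [0,-1,-1,3]
  r2 -= -1·r0 → [0,2,3,-3]
  r3 -= 1·r0 → [0,-3,-1,16]
  r2 -= -2·r1 → [0,0,1,3]
  r3 -= 3·r1 → [0,0,2,7]
  r3 -= 2·r2 → [0,0,0,1]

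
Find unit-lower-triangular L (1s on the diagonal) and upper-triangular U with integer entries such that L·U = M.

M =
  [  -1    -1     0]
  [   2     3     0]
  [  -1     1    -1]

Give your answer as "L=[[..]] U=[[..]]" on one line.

L=[[1,0,0],[-2,1,0],[1,2,1]] U=[[-1,-1,0],[0,1,0],[0,0,-1]]

  R1 -= -2·R0 → [0,1,0]
  R2 -= 1·R0 → [0,2,-1]
  R2 -= 2·R1 → [0,0,-1]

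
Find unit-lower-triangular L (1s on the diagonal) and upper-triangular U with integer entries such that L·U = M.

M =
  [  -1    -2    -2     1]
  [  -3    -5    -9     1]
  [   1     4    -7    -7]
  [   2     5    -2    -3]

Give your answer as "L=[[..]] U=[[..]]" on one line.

L=[[1,0,0,0],[3,1,0,0],[-1,2,1,0],[-2,1,1,1]] U=[[-1,-2,-2,1],[0,1,-3,-2],[0,0,-3,-2],[0,0,0,3]]

  R1 -= 3·R0 → [0,1,-3,-2]
  R2 -= -1·R0 → [0,2,-9,-6]
  R3 -= -2·R0 → [0,1,-6,-1]
  R2 -= 2·R1 → [0,0,-3,-2]
  R3 -= 1·R1 → [0,0,-3,1]
  R3 -= 1·R2 → [0,0,0,3]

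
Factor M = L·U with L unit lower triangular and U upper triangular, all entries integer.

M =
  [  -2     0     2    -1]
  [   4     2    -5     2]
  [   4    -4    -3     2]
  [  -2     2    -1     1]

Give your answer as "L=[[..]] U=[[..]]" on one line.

L=[[1,0,0,0],[-2,1,0,0],[-2,-2,1,0],[1,1,2,1]] U=[[-2,0,2,-1],[0,2,-1,0],[0,0,-1,0],[0,0,0,2]]

  r1 -= -2·r0 → [0,2,-1,0]
  r2 -= -2·r0 → [0,-4,1,0]
  r3 -= 1·r0 → [0,2,-3,2]
  r2 -= -2·r1 → [0,0,-1,0]
  r3 -= 1·r1 → [0,0,-2,2]
  r3 -= 2·r2 → [0,0,0,2]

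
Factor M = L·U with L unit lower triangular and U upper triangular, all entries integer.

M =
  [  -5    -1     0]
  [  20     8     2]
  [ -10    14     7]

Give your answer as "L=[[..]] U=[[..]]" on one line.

L=[[1,0,0],[-4,1,0],[2,4,1]] U=[[-5,-1,0],[0,4,2],[0,0,-1]]

  R1 -= -4·R0 → [0,4,2]
  R2 -= 2·R0 → [0,16,7]
  R2 -= 4·R1 → [0,0,-1]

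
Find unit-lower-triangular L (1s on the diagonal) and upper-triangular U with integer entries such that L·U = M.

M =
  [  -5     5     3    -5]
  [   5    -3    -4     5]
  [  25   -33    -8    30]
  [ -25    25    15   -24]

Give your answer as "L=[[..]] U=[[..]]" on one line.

  R1 -= -1·R0 → [0,2,-1,0]
  R2 -= -5·R0 → [0,-8,7,5]
  R3 -= 5·R0 → [0,0,0,1]
  R2 -= -4·R1 → [0,0,3,5]
  R3 -= 0·R1 → [0,0,0,1]
  R3 -= 0·R2 → [0,0,0,1]

L=[[1,0,0,0],[-1,1,0,0],[-5,-4,1,0],[5,0,0,1]] U=[[-5,5,3,-5],[0,2,-1,0],[0,0,3,5],[0,0,0,1]]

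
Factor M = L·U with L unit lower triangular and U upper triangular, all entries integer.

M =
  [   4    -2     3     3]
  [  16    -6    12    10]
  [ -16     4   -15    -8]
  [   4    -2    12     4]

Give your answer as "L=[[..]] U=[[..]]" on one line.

L=[[1,0,0,0],[4,1,0,0],[-4,-2,1,0],[1,0,-3,1]] U=[[4,-2,3,3],[0,2,0,-2],[0,0,-3,0],[0,0,0,1]]

  r1 -= 4·r0 → [0,2,0,-2]
  r2 -= -4·r0 → [0,-4,-3,4]
  r3 -= 1·r0 → [0,0,9,1]
  r2 -= -2·r1 → [0,0,-3,0]
  r3 -= 0·r1 → [0,0,9,1]
  r3 -= -3·r2 → [0,0,0,1]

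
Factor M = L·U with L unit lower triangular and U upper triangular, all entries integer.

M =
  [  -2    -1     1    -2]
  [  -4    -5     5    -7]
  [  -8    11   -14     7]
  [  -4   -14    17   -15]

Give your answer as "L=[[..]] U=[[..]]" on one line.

L=[[1,0,0,0],[2,1,0,0],[4,-5,1,0],[2,4,-1,1]] U=[[-2,-1,1,-2],[0,-3,3,-3],[0,0,-3,0],[0,0,0,1]]

  R1 -= 2·R0 → [0,-3,3,-3]
  R2 -= 4·R0 → [0,15,-18,15]
  R3 -= 2·R0 → [0,-12,15,-11]
  R2 -= -5·R1 → [0,0,-3,0]
  R3 -= 4·R1 → [0,0,3,1]
  R3 -= -1·R2 → [0,0,0,1]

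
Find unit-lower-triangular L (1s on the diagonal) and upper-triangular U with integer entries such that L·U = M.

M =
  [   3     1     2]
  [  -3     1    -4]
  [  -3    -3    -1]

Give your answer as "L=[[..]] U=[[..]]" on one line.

  R1 -= -1·R0 → [0,2,-2]
  R2 -= -1·R0 → [0,-2,1]
  R2 -= -1·R1 → [0,0,-1]

L=[[1,0,0],[-1,1,0],[-1,-1,1]] U=[[3,1,2],[0,2,-2],[0,0,-1]]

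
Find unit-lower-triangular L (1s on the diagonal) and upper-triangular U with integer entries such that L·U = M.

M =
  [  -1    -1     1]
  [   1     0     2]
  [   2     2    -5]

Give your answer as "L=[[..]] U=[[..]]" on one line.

L=[[1,0,0],[-1,1,0],[-2,0,1]] U=[[-1,-1,1],[0,-1,3],[0,0,-3]]

  row1 -= -1·row0 → [0,-1,3]
  row2 -= -2·row0 → [0,0,-3]
  row2 -= 0·row1 → [0,0,-3]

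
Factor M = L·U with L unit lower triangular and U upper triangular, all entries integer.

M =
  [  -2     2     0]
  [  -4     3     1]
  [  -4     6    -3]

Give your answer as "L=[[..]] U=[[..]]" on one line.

L=[[1,0,0],[2,1,0],[2,-2,1]] U=[[-2,2,0],[0,-1,1],[0,0,-1]]

  R1 -= 2·R0 → [0,-1,1]
  R2 -= 2·R0 → [0,2,-3]
  R2 -= -2·R1 → [0,0,-1]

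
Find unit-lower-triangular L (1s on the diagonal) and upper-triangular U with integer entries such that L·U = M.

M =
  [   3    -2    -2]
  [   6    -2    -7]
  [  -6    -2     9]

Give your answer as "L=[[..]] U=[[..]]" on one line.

  row1 -= 2·row0 → [0,2,-3]
  row2 -= -2·row0 → [0,-6,5]
  row2 -= -3·row1 → [0,0,-4]

L=[[1,0,0],[2,1,0],[-2,-3,1]] U=[[3,-2,-2],[0,2,-3],[0,0,-4]]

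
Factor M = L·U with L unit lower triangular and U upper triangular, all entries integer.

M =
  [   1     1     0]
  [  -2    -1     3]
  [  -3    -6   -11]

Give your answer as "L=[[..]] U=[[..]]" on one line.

  r1 -= -2·r0 → [0,1,3]
  r2 -= -3·r0 → [0,-3,-11]
  r2 -= -3·r1 → [0,0,-2]

L=[[1,0,0],[-2,1,0],[-3,-3,1]] U=[[1,1,0],[0,1,3],[0,0,-2]]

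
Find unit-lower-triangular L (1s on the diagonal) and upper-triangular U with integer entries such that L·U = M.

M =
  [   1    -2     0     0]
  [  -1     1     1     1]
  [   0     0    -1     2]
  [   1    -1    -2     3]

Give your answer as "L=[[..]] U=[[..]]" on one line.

  R1 -= -1·R0 → [0,-1,1,1]
  R2 -= 0·R0 → [0,0,-1,2]
  R3 -= 1·R0 → [0,1,-2,3]
  R2 -= 0·R1 → [0,0,-1,2]
  R3 -= -1·R1 → [0,0,-1,4]
  R3 -= 1·R2 → [0,0,0,2]

L=[[1,0,0,0],[-1,1,0,0],[0,0,1,0],[1,-1,1,1]] U=[[1,-2,0,0],[0,-1,1,1],[0,0,-1,2],[0,0,0,2]]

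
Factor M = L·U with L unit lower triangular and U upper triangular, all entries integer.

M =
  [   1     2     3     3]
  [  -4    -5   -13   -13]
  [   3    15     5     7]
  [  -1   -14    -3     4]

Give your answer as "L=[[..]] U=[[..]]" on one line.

L=[[1,0,0,0],[-4,1,0,0],[3,3,1,0],[-1,-4,4,1]] U=[[1,2,3,3],[0,3,-1,-1],[0,0,-1,1],[0,0,0,-1]]

  R1 -= -4·R0 → [0,3,-1,-1]
  R2 -= 3·R0 → [0,9,-4,-2]
  R3 -= -1·R0 → [0,-12,0,7]
  R2 -= 3·R1 → [0,0,-1,1]
  R3 -= -4·R1 → [0,0,-4,3]
  R3 -= 4·R2 → [0,0,0,-1]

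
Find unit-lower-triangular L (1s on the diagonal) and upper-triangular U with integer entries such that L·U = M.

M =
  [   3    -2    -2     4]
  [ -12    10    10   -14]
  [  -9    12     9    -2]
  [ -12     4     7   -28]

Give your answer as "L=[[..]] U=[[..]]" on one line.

L=[[1,0,0,0],[-4,1,0,0],[-3,3,1,0],[-4,-2,-1,1]] U=[[3,-2,-2,4],[0,2,2,2],[0,0,-3,4],[0,0,0,-4]]

  R1 -= -4·R0 → [0,2,2,2]
  R2 -= -3·R0 → [0,6,3,10]
  R3 -= -4·R0 → [0,-4,-1,-12]
  R2 -= 3·R1 → [0,0,-3,4]
  R3 -= -2·R1 → [0,0,3,-8]
  R3 -= -1·R2 → [0,0,0,-4]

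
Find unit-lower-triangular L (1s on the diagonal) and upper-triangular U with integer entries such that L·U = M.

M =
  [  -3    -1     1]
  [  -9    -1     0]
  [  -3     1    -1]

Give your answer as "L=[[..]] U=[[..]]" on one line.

  R1 -= 3·R0 → [0,2,-3]
  R2 -= 1·R0 → [0,2,-2]
  R2 -= 1·R1 → [0,0,1]

L=[[1,0,0],[3,1,0],[1,1,1]] U=[[-3,-1,1],[0,2,-3],[0,0,1]]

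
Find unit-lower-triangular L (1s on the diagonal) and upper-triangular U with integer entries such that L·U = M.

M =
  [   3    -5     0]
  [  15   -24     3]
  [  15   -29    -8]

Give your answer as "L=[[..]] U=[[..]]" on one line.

L=[[1,0,0],[5,1,0],[5,-4,1]] U=[[3,-5,0],[0,1,3],[0,0,4]]

  r1 -= 5·r0 → [0,1,3]
  r2 -= 5·r0 → [0,-4,-8]
  r2 -= -4·r1 → [0,0,4]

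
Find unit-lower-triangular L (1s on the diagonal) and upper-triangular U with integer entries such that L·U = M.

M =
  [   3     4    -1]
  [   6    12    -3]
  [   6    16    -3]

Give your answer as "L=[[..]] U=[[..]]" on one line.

  R1 -= 2·R0 → [0,4,-1]
  R2 -= 2·R0 → [0,8,-1]
  R2 -= 2·R1 → [0,0,1]

L=[[1,0,0],[2,1,0],[2,2,1]] U=[[3,4,-1],[0,4,-1],[0,0,1]]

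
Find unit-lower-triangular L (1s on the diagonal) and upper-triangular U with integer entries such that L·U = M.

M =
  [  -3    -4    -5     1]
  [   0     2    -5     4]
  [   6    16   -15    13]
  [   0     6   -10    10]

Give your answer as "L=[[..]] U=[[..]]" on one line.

L=[[1,0,0,0],[0,1,0,0],[-2,4,1,0],[0,3,-1,1]] U=[[-3,-4,-5,1],[0,2,-5,4],[0,0,-5,-1],[0,0,0,-3]]

  R1 -= 0·R0 → [0,2,-5,4]
  R2 -= -2·R0 → [0,8,-25,15]
  R3 -= 0·R0 → [0,6,-10,10]
  R2 -= 4·R1 → [0,0,-5,-1]
  R3 -= 3·R1 → [0,0,5,-2]
  R3 -= -1·R2 → [0,0,0,-3]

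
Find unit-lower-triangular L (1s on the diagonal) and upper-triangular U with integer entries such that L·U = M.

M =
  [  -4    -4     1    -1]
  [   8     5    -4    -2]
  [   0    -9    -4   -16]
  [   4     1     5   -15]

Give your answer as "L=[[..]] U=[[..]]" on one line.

  R1 -= -2·R0 → [0,-3,-2,-4]
  R2 -= 0·R0 → [0,-9,-4,-16]
  R3 -= -1·R0 → [0,-3,6,-16]
  R2 -= 3·R1 → [0,0,2,-4]
  R3 -= 1·R1 → [0,0,8,-12]
  R3 -= 4·R2 → [0,0,0,4]

L=[[1,0,0,0],[-2,1,0,0],[0,3,1,0],[-1,1,4,1]] U=[[-4,-4,1,-1],[0,-3,-2,-4],[0,0,2,-4],[0,0,0,4]]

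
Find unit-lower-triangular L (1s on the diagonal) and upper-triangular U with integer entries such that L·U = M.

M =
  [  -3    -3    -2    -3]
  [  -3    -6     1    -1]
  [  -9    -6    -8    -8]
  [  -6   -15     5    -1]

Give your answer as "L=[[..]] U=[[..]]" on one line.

L=[[1,0,0,0],[1,1,0,0],[3,-1,1,0],[2,3,0,1]] U=[[-3,-3,-2,-3],[0,-3,3,2],[0,0,1,3],[0,0,0,-1]]

  r1 -= 1·r0 → [0,-3,3,2]
  r2 -= 3·r0 → [0,3,-2,1]
  r3 -= 2·r0 → [0,-9,9,5]
  r2 -= -1·r1 → [0,0,1,3]
  r3 -= 3·r1 → [0,0,0,-1]
  r3 -= 0·r2 → [0,0,0,-1]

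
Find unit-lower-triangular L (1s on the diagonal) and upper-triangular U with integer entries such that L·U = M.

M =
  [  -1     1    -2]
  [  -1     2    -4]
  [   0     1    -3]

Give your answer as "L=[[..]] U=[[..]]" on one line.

  R1 -= 1·R0 → [0,1,-2]
  R2 -= 0·R0 → [0,1,-3]
  R2 -= 1·R1 → [0,0,-1]

L=[[1,0,0],[1,1,0],[0,1,1]] U=[[-1,1,-2],[0,1,-2],[0,0,-1]]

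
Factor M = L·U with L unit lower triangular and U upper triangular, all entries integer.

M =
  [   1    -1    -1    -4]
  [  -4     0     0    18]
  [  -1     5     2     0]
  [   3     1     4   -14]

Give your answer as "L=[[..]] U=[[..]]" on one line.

  r1 -= -4·r0 → [0,-4,-4,2]
  r2 -= -1·r0 → [0,4,1,-4]
  r3 -= 3·r0 → [0,4,7,-2]
  r2 -= -1·r1 → [0,0,-3,-2]
  r3 -= -1·r1 → [0,0,3,0]
  r3 -= -1·r2 → [0,0,0,-2]

L=[[1,0,0,0],[-4,1,0,0],[-1,-1,1,0],[3,-1,-1,1]] U=[[1,-1,-1,-4],[0,-4,-4,2],[0,0,-3,-2],[0,0,0,-2]]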